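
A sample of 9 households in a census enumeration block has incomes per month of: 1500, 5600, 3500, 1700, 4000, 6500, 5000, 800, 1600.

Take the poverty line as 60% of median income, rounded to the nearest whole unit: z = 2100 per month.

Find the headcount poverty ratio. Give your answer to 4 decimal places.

4 of the 9 households have income below 2100.
H = 4/9 = 0.4444.

0.4444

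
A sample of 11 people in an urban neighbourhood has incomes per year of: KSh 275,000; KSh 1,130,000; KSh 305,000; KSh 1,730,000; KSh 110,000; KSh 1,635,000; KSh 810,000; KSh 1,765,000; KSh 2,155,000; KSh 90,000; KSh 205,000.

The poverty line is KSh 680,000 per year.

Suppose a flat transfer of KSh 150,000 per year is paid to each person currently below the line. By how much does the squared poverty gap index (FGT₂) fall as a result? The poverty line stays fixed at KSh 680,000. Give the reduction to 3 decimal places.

Before: below the line — KSh 90,000, KSh 110,000, KSh 205,000, KSh 275,000, KSh 305,000; squared poverty gap index (FGT₂) = 0.23657.
After the KSh 150,000 transfer: below the line — KSh 240,000, KSh 260,000, KSh 355,000, KSh 425,000, KSh 455,000; squared poverty gap index (FGT₂) = 0.11625.
Reduction = 0.23657 − 0.11625 = 0.120.

0.120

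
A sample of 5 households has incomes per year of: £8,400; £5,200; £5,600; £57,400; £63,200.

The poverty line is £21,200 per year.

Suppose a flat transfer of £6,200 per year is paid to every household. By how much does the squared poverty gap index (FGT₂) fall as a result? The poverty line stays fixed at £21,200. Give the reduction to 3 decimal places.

Before: below the line — £5,200, £5,600, £8,400; squared poverty gap index (FGT₂) = 0.29512.
After the £6,200 transfer: below the line — £11,400, £11,800, £14,600; squared poverty gap index (FGT₂) = 0.10144.
Reduction = 0.29512 − 0.10144 = 0.194.

0.194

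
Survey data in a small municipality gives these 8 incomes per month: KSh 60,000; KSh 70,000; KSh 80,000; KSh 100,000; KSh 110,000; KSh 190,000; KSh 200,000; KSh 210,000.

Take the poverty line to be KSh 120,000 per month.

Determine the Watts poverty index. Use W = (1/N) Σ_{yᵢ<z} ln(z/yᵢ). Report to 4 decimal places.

0.2384

Poor units: KSh 60,000, KSh 70,000, KSh 80,000, KSh 100,000, KSh 110,000 (q = 5 of N = 8).
ln(z/y) terms: ln(120000/60000) = 0.6931; ln(120000/70000) = 0.5390; ln(120000/80000) = 0.4055; ln(120000/100000) = 0.1823; ln(120000/110000) = 0.0870.
W = 1.906942 / 8 = 0.2384.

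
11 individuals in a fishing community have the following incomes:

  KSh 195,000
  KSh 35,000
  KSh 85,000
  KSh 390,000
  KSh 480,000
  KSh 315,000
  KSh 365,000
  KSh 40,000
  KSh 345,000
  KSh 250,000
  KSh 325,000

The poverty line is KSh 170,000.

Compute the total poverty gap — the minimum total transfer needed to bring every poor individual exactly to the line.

KSh 350,000

Incomes under z: KSh 35,000, KSh 40,000, KSh 85,000 (q = 3 of N = 11).
Individual gaps: 170000−35000 = 135000; 170000−40000 = 130000; 170000−85000 = 85000.
Aggregate gap = KSh 350,000.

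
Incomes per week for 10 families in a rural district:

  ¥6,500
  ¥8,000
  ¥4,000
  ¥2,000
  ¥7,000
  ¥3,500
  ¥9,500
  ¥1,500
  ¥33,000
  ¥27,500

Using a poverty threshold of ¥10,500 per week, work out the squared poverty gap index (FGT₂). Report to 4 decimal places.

Below z: ¥1,500, ¥2,000, ¥3,500, ¥4,000, ¥6,500, ¥7,000, ¥8,000, ¥9,500 (q = 8 of N = 10).
Gap ratios (z−y)/z: (10500−1500)/10500 = 0.8571; (10500−2000)/10500 = 0.8095; (10500−3500)/10500 = 0.6667; (10500−4000)/10500 = 0.6190; (10500−6500)/10500 = 0.3810; (10500−7000)/10500 = 0.3333; (10500−8000)/10500 = 0.2381; (10500−9500)/10500 = 0.0952.
Squared: 0.7347; 0.6553; 0.4444; 0.3832; 0.1451; 0.1111; 0.0567; 0.0091.
Sum = 2.539683; P₂ = 2.539683 / 10 = 0.2540.

0.2540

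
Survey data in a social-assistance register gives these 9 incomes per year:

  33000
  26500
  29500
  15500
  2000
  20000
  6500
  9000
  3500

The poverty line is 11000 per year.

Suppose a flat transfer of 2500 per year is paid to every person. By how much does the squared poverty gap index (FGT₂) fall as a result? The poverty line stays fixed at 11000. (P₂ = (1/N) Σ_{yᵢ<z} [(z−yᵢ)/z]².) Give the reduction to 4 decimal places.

0.0829

Before: below the line — 2000, 3500, 6500, 9000; squared poverty gap index (FGT₂) = 0.148301.
After the 2500 transfer: below the line — 4500, 6000, 9000; squared poverty gap index (FGT₂) = 0.065427.
Reduction = 0.148301 − 0.065427 = 0.0829.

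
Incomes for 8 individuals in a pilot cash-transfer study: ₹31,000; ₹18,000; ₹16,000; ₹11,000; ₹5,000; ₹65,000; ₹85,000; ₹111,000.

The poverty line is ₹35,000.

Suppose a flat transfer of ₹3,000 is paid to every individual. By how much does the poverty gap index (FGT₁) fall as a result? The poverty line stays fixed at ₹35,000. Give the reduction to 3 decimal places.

0.054

Before: below the line — ₹5,000, ₹11,000, ₹16,000, ₹18,000, ₹31,000; poverty gap index (FGT₁) = 0.33571.
After the ₹3,000 transfer: below the line — ₹8,000, ₹14,000, ₹19,000, ₹21,000, ₹34,000; poverty gap index (FGT₁) = 0.28214.
Reduction = 0.33571 − 0.28214 = 0.054.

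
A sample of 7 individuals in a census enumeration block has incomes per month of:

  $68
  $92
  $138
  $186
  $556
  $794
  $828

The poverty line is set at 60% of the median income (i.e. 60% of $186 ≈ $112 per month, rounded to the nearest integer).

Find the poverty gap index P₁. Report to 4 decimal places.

Poor units: $68, $92 (q = 2 of N = 7).
Normalized shortfalls: (112−68)/112 = 0.3929; (112−92)/112 = 0.1786.
Σ = 0.571429. Dividing by the full population N = 7 gives P₁ = 0.0816.

0.0816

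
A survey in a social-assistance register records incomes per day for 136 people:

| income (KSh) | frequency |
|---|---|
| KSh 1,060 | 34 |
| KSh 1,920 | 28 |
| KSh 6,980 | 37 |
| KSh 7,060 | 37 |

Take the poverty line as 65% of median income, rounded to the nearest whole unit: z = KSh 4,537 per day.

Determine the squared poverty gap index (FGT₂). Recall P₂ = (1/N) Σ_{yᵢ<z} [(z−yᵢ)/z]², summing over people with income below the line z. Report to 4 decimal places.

Below the line: 34×KSh 1,060, 28×KSh 1,920 (q = 62 of N = 136).
Normalized shortfalls: (4537−1060)/4537 = 0.7664 (×34); (4537−1920)/4537 = 0.5768 (×28).
Squared: 0.5873 (×34); 0.3327 (×28).
Sum = 29.284710; P₂ = 29.284710 / 136 = 0.2153.

0.2153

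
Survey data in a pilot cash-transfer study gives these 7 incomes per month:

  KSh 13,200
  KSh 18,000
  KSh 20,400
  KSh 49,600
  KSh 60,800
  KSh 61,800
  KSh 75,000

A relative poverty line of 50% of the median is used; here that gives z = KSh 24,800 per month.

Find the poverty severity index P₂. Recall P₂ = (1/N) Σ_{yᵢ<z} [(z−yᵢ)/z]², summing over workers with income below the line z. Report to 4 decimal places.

Poor units: KSh 13,200, KSh 18,000, KSh 20,400 (q = 3 of N = 7).
Gap ratios (z−y)/z: (24800−13200)/24800 = 0.4677; (24800−18000)/24800 = 0.2742; (24800−20400)/24800 = 0.1774.
Squared: 0.2188; 0.0752; 0.0315.
Sum = 0.325442; P₂ = 0.325442 / 7 = 0.0465.

0.0465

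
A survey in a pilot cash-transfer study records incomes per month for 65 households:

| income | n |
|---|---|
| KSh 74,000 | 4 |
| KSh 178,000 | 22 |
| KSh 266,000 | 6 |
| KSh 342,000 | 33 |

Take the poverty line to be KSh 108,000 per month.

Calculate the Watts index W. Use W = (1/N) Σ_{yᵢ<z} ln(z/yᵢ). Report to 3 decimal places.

Incomes under z: 4×KSh 74,000 (q = 4 of N = 65).
ln(z/y) terms: ln(108000/74000) = 0.3781 (×4).
W = 1.512265 / 65 = 0.023.

0.023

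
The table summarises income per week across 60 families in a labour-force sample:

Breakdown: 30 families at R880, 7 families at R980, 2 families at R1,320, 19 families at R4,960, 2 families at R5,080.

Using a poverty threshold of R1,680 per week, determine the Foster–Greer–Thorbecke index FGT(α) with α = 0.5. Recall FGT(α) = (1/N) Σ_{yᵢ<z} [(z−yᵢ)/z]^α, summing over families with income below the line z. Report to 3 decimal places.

0.436

Incomes under z: 30×R880, 7×R980, 2×R1,320 (q = 39 of N = 60).
Relative gaps: (1680−880)/1680 = 0.4762 (×30); (1680−980)/1680 = 0.4167 (×7); (1680−1320)/1680 = 0.2143 (×2).
Raised to α = 0.5: 0.69007 (×30); 0.64550 (×7); 0.46291 (×2).
Sum = 26.146267; FGT(0.5) = 26.146267 / 60 = 0.436.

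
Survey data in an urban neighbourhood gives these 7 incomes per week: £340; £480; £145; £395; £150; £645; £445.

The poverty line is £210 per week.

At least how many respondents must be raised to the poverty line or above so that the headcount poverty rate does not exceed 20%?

1

2 of the 7 respondents are poor, so H = 2/7 = 0.286.
A headcount ratio of at most 20% allows at most ⌊0.20 × 7⌋ = 1 poor respondents.
So at least 2 − 1 = 1 must be lifted.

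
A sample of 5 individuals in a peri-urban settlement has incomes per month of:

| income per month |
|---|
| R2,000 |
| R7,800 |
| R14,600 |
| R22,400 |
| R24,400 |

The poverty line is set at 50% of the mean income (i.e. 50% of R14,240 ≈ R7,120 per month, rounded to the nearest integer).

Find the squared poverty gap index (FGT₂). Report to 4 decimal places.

Below z: R2,000 (q = 1 of N = 5).
Shortfall ratios: (7120−2000)/7120 = 0.7191.
Squared: 0.5171.
Sum = 0.517106; P₂ = 0.517106 / 5 = 0.1034.

0.1034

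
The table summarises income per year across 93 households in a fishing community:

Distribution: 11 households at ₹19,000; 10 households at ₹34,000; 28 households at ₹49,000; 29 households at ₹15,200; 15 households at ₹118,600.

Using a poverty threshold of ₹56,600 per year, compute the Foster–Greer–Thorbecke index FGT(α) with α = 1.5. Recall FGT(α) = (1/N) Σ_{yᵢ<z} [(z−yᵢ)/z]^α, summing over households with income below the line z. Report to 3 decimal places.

Below z: 29×₹15,200, 11×₹19,000, 10×₹34,000, 28×₹49,000 (q = 78 of N = 93).
Gap ratios (z−y)/z: (56600−15200)/56600 = 0.7314 (×29); (56600−19000)/56600 = 0.6643 (×11); (56600−34000)/56600 = 0.3993 (×10); (56600−49000)/56600 = 0.1343 (×28).
Raised to α = 1.5: 0.62557 (×29); 0.54145 (×11); 0.25231 (×10); 0.04920 (×28).
Sum = 27.998279; FGT(1.5) = 27.998279 / 93 = 0.301.

0.301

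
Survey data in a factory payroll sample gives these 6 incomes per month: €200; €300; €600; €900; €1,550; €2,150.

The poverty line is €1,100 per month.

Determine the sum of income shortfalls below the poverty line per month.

€2,400

Poor units: €200, €300, €600, €900 (q = 4 of N = 6).
Individual gaps: 1100−200 = 900; 1100−300 = 800; 1100−600 = 500; 1100−900 = 200.
Aggregate gap = €2,400.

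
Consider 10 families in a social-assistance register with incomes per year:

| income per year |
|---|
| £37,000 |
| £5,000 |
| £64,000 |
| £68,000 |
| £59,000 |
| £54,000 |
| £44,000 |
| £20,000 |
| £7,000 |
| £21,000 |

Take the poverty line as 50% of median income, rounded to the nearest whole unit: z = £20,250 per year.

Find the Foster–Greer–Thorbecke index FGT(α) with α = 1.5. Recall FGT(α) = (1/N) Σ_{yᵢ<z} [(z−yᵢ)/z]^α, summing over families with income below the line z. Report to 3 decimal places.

0.118

Below the line: £5,000, £7,000, £20,000 (q = 3 of N = 10).
Shortfall ratios: (20250−5000)/20250 = 0.7531; (20250−7000)/20250 = 0.6543; (20250−20000)/20250 = 0.0123.
Raised to α = 1.5: 0.65353; 0.52928; 0.00137.
Sum = 1.184185; FGT(1.5) = 1.184185 / 10 = 0.118.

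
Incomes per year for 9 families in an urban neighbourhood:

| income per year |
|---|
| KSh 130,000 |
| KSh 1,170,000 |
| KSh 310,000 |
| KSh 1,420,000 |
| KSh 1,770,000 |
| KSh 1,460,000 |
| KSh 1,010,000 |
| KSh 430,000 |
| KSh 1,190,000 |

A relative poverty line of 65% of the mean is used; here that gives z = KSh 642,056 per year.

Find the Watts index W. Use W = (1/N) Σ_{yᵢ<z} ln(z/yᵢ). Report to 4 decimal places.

Incomes under z: KSh 130,000, KSh 310,000, KSh 430,000 (q = 3 of N = 9).
ln(z/y) terms: ln(642056/130000) = 1.5971; ln(642056/310000) = 0.7281; ln(642056/430000) = 0.4009.
W = 2.726135 / 9 = 0.3029.

0.3029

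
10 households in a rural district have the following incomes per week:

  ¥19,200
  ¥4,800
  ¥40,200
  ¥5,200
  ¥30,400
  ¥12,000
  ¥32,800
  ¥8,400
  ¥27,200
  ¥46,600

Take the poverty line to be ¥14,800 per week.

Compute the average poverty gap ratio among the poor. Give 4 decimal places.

Incomes under z: ¥4,800, ¥5,200, ¥8,400, ¥12,000 (q = 4 of N = 10).
Relative gaps: 0.6757, 0.6486, 0.4324, 0.1892; sum = 1.945946.
I averages over the q = 4 poor units only: 1.945946 / 4 = 0.4865.

0.4865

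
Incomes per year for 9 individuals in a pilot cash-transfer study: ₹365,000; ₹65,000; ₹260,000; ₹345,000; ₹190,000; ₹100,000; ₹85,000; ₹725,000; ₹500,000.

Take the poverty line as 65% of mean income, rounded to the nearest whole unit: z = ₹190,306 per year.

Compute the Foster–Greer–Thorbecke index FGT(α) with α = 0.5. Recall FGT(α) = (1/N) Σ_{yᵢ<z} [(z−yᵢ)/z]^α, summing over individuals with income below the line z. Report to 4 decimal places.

Below the line: ₹65,000, ₹85,000, ₹100,000, ₹190,000 (q = 4 of N = 9).
Relative gaps: (190306−65000)/190306 = 0.6584; (190306−85000)/190306 = 0.5534; (190306−100000)/190306 = 0.4745; (190306−190000)/190306 = 0.0016.
Raised to α = 0.5: 0.81145; 0.74388; 0.68886; 0.04010.
Sum = 2.284283; FGT(0.5) = 2.284283 / 9 = 0.2538.

0.2538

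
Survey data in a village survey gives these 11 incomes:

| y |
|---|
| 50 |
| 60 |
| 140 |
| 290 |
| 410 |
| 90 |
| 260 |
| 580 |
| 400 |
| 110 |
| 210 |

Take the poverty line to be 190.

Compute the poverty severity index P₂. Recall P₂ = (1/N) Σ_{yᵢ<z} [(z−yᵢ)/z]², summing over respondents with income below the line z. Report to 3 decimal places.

0.140

Below z: 50, 60, 90, 110, 140 (q = 5 of N = 11).
Shortfall ratios: (190−50)/190 = 0.7368; (190−60)/190 = 0.6842; (190−90)/190 = 0.5263; (190−110)/190 = 0.4211; (190−140)/190 = 0.2632.
Squared: 0.5429; 0.4681; 0.2770; 0.1773; 0.0693.
Sum = 1.534626; P₂ = 1.534626 / 11 = 0.140.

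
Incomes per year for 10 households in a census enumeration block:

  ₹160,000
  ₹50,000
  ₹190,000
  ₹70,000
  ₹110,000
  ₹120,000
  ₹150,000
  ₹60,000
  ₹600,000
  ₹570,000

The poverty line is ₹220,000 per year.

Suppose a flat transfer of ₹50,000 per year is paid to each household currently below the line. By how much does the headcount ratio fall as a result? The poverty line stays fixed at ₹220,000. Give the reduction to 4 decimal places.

Before: below the line — ₹50,000, ₹60,000, ₹70,000, ₹110,000, ₹120,000, ₹150,000, ₹160,000, ₹190,000; headcount ratio = 0.800000.
After the ₹50,000 transfer: below the line — ₹100,000, ₹110,000, ₹120,000, ₹160,000, ₹170,000, ₹200,000, ₹210,000; headcount ratio = 0.700000.
Reduction = 0.800000 − 0.700000 = 0.1000.

0.1000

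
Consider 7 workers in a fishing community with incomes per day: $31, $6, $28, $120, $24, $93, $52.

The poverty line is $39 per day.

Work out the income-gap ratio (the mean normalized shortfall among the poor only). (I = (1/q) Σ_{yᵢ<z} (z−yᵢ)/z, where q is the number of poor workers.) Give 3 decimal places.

Below z: $6, $24, $28, $31 (q = 4 of N = 7).
Shortfall ratios (z−y)/z: 0.8462, 0.3846, 0.2821, 0.2051; sum = 1.717949.
The income-gap ratio divides by q (the poor only): 1.717949 / 4 = 0.429.

0.429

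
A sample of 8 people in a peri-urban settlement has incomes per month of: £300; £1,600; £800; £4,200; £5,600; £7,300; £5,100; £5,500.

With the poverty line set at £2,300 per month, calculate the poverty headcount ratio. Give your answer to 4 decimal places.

3 of the 8 people have income below £2,300.
H = 3/8 = 0.3750.

0.3750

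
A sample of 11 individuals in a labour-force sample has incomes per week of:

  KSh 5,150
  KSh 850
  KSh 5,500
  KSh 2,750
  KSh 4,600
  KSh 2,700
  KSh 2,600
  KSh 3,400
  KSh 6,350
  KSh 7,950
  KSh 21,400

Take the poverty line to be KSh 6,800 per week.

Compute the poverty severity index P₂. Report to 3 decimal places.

Incomes under z: KSh 850, KSh 2,600, KSh 2,700, KSh 2,750, KSh 3,400, KSh 4,600, KSh 5,150, KSh 5,500, KSh 6,350 (q = 9 of N = 11).
Relative gaps: (6800−850)/6800 = 0.8750; (6800−2600)/6800 = 0.6176; (6800−2700)/6800 = 0.6029; (6800−2750)/6800 = 0.5956; (6800−3400)/6800 = 0.5000; (6800−4600)/6800 = 0.3235; (6800−5150)/6800 = 0.2426; (6800−5500)/6800 = 0.1912; (6800−6350)/6800 = 0.0662.
Squared: 0.7656; 0.3815; 0.3635; 0.3547; 0.2500; 0.1047; 0.0589; 0.0365; 0.0044.
Sum = 2.319853; P₂ = 2.319853 / 11 = 0.211.

0.211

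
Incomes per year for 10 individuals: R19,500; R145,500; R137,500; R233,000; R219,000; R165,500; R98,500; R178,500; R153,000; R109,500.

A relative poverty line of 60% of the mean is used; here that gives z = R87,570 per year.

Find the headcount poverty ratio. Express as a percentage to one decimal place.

10.0%

1 of the 10 individuals have income below R87,570.
H = 1/10 = 10.0%.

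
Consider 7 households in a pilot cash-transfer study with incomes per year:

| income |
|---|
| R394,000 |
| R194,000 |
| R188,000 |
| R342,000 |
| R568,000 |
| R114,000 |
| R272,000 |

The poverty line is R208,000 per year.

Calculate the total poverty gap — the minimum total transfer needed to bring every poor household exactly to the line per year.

Below the line: R114,000, R188,000, R194,000 (q = 3 of N = 7).
Individual gaps: 208000−114000 = 94000; 208000−188000 = 20000; 208000−194000 = 14000.
Aggregate gap = R128,000.

R128,000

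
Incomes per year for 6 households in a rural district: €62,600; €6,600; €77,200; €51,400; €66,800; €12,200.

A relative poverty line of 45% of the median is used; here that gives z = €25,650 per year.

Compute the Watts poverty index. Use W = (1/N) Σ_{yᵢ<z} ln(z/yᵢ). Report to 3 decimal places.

Incomes under z: €6,600, €12,200 (q = 2 of N = 6).
ln(z/y) terms: ln(25650/6600) = 1.3575; ln(25650/12200) = 0.7431.
W = 2.100582 / 6 = 0.350.

0.350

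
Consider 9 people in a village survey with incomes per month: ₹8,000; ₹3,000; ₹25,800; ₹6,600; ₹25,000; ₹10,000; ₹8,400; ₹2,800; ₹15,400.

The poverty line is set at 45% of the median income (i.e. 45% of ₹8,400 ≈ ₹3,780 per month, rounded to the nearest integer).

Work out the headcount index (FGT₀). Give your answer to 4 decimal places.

2 of the 9 people have income below ₹3,780.
H = 2/9 = 0.2222.

0.2222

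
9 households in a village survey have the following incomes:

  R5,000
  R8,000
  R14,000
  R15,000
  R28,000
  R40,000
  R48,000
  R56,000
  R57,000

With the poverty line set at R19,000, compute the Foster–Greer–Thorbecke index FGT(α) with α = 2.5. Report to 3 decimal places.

0.086

Below z: R5,000, R8,000, R14,000, R15,000 (q = 4 of N = 9).
Relative gaps: (19000−5000)/19000 = 0.7368; (19000−8000)/19000 = 0.5789; (19000−14000)/19000 = 0.2632; (19000−15000)/19000 = 0.2105.
Raised to α = 2.5: 0.46605; 0.25503; 0.03553; 0.02034.
Sum = 0.776949; FGT(2.5) = 0.776949 / 9 = 0.086.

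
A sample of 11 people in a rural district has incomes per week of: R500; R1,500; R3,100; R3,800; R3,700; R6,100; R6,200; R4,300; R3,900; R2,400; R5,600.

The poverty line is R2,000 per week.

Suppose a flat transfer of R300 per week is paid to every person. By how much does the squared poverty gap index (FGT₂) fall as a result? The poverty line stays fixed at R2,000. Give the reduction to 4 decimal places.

0.0232

Before: below the line — R500, R1,500; squared poverty gap index (FGT₂) = 0.056818.
After the R300 transfer: below the line — R800, R1,800; squared poverty gap index (FGT₂) = 0.033636.
Reduction = 0.056818 − 0.033636 = 0.0232.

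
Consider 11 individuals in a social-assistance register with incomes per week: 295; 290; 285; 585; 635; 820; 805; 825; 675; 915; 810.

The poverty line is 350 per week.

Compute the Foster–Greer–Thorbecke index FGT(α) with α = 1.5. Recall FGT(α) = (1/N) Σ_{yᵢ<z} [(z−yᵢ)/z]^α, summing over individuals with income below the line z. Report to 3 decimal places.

Poor units: 285, 290, 295 (q = 3 of N = 11).
Shortfall ratios: (350−285)/350 = 0.1857; (350−290)/350 = 0.1714; (350−295)/350 = 0.1571.
Raised to α = 1.5: 0.08003; 0.07098; 0.06229.
Sum = 0.213304; FGT(1.5) = 0.213304 / 11 = 0.019.

0.019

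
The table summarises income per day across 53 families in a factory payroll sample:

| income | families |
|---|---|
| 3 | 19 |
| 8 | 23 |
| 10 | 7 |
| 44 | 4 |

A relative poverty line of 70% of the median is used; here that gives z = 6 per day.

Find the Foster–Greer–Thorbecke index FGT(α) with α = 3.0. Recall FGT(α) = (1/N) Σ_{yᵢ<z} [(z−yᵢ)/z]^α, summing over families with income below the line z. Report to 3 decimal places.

Below z: 19×3 (q = 19 of N = 53).
Gap ratios (z−y)/z: (6−3)/6 = 0.5000 (×19).
Raised to α = 3.0: 0.12500 (×19).
Sum = 2.375000; FGT(3.0) = 2.375000 / 53 = 0.045.

0.045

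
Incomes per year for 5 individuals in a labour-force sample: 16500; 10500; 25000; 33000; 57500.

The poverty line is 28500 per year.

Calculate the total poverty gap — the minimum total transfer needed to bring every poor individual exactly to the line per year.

33500

Below the line: 10500, 16500, 25000 (q = 3 of N = 5).
Individual gaps: 28500−10500 = 18000; 28500−16500 = 12000; 28500−25000 = 3500.
Aggregate gap = 33500.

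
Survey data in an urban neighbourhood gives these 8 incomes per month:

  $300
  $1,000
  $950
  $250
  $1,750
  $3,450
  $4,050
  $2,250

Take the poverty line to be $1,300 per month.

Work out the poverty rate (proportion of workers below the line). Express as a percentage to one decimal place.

50.0%

4 of the 8 workers have income below $1,300.
H = 4/8 = 50.0%.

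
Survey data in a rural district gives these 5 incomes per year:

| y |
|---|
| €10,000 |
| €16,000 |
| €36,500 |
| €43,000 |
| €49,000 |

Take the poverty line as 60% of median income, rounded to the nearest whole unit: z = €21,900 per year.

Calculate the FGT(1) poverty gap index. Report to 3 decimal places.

0.163

Incomes under z: €10,000, €16,000 (q = 2 of N = 5).
Normalized shortfalls: (21900−10000)/21900 = 0.5434; (21900−16000)/21900 = 0.2694.
Sum of shortfalls = 0.812785; P₁ averages over all N: 0.812785 / 5 = 0.163.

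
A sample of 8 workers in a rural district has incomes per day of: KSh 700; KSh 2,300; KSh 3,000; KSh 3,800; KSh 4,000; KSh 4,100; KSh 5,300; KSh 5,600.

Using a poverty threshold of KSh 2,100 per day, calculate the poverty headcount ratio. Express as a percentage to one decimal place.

1 of the 8 workers have income below KSh 2,100.
H = 1/8 = 12.5%.

12.5%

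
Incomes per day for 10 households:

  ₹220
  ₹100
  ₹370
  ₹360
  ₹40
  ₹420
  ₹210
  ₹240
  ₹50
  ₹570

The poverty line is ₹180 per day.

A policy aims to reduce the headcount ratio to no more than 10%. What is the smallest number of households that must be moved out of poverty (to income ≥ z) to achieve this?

2

3 of the 10 households are poor, so H = 3/10 = 0.300.
A headcount ratio of at most 10% allows at most ⌊0.10 × 10⌋ = 1 poor households.
So at least 3 − 1 = 2 must be lifted.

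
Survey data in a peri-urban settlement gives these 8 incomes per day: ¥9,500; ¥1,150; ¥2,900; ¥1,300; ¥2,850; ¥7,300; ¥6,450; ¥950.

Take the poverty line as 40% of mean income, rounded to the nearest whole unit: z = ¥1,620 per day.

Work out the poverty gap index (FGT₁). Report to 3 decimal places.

Incomes under z: ¥950, ¥1,150, ¥1,300 (q = 3 of N = 8).
Normalized shortfalls: (1620−950)/1620 = 0.4136; (1620−1150)/1620 = 0.2901; (1620−1300)/1620 = 0.1975.
Σ = 0.901235. Dividing by the full population N = 8 gives P₁ = 0.113.

0.113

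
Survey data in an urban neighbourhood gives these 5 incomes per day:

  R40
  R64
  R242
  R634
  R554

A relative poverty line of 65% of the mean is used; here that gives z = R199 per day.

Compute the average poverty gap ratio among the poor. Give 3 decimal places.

0.739

Poor units: R40, R64 (q = 2 of N = 5).
Relative gaps: 0.7990, 0.6784; sum = 1.477387.
I averages over the q = 2 poor units only: 1.477387 / 2 = 0.739.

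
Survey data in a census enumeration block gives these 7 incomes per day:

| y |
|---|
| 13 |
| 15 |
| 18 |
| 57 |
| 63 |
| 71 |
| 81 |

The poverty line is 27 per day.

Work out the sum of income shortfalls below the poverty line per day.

Incomes under z: 13, 15, 18 (q = 3 of N = 7).
Individual gaps: 27−13 = 14; 27−15 = 12; 27−18 = 9.
Aggregate gap = 35.

35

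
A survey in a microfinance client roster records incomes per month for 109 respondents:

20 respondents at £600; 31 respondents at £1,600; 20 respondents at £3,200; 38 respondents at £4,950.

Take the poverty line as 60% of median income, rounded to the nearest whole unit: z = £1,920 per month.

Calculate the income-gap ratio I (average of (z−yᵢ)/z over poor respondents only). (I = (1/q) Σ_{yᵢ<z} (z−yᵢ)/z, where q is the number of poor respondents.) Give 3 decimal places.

0.371

Poor units: 20×£600, 31×£1,600 (q = 51 of N = 109).
Relative gaps: 0.6875 (×20), 0.1667 (×31); sum = 18.916667.
The income-gap ratio divides by q (the poor only): 18.916667 / 51 = 0.371.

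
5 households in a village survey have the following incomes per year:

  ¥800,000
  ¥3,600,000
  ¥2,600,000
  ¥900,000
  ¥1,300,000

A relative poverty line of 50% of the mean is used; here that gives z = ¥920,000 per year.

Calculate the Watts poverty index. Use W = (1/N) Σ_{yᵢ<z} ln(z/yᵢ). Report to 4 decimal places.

Poor units: ¥800,000, ¥900,000 (q = 2 of N = 5).
Log shortfalls: ln(920000/800000) = 0.1398; ln(920000/900000) = 0.0220.
W = 0.161741 / 5 = 0.0323.

0.0323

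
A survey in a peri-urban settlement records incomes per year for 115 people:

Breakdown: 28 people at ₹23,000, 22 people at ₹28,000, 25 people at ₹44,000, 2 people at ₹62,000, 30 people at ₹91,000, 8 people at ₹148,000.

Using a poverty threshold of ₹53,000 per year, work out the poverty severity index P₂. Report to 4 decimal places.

Poor units: 28×₹23,000, 22×₹28,000, 25×₹44,000 (q = 75 of N = 115).
Gap ratios (z−y)/z: (53000−23000)/53000 = 0.5660 (×28); (53000−28000)/53000 = 0.4717 (×22); (53000−44000)/53000 = 0.1698 (×25).
Squared: 0.3204 (×28); 0.2225 (×22); 0.0288 (×25).
Sum = 14.587042; P₂ = 14.587042 / 115 = 0.1268.

0.1268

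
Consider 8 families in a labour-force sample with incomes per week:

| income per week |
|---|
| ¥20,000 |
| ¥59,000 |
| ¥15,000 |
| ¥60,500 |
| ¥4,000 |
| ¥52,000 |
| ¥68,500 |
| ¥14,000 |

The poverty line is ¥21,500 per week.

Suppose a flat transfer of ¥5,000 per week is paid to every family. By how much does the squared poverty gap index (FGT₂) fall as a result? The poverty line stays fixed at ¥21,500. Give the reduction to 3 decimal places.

0.066

Before: below the line — ¥4,000, ¥14,000, ¥15,000, ¥20,000; squared poverty gap index (FGT₂) = 0.11006.
After the ¥5,000 transfer: below the line — ¥9,000, ¥19,000, ¥20,000; squared poverty gap index (FGT₂) = 0.04455.
Reduction = 0.11006 − 0.04455 = 0.066.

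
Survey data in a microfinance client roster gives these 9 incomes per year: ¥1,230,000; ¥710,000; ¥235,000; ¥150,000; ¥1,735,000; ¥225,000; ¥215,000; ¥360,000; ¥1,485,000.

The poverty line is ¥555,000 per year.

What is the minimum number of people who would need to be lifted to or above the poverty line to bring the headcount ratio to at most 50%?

1

5 of the 9 people are poor, so H = 5/9 = 0.556.
A headcount ratio of at most 50% allows at most ⌊0.50 × 9⌋ = 4 poor people.
So at least 5 − 4 = 1 must be lifted.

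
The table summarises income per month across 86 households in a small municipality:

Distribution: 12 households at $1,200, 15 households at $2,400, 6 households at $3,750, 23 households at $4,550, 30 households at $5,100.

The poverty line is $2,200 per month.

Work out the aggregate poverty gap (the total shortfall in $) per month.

Incomes under z: 12×$1,200 (q = 12 of N = 86).
Individual gaps: 12×(2200−1200) = 12000.
Aggregate gap = $12,000.

$12,000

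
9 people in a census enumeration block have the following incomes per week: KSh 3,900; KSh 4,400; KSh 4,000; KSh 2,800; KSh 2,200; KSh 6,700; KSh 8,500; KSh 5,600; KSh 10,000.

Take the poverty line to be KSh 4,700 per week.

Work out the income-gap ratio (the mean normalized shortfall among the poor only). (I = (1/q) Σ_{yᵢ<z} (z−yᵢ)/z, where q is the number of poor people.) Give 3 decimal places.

0.264

Incomes under z: KSh 2,200, KSh 2,800, KSh 3,900, KSh 4,000, KSh 4,400 (q = 5 of N = 9).
Shortfall ratios (z−y)/z: 0.5319, 0.4043, 0.1702, 0.1489, 0.0638; sum = 1.319149.
The income-gap ratio divides by q (the poor only): 1.319149 / 5 = 0.264.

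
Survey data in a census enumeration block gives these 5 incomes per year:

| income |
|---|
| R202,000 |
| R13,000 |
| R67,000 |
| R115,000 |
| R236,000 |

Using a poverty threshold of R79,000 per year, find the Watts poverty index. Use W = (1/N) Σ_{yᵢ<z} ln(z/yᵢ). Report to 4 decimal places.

0.3939

Incomes under z: R13,000, R67,000 (q = 2 of N = 5).
Log shortfalls: ln(79000/13000) = 1.8045; ln(79000/67000) = 0.1648.
W = 1.969254 / 5 = 0.3939.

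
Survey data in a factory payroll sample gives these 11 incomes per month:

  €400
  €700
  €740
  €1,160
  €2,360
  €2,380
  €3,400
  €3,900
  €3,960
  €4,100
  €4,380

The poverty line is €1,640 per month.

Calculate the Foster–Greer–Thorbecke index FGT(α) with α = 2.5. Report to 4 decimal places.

Below z: €400, €700, €740, €1,160 (q = 4 of N = 11).
Gap ratios (z−y)/z: (1640−400)/1640 = 0.7561; (1640−700)/1640 = 0.5732; (1640−740)/1640 = 0.5488; (1640−1160)/1640 = 0.2927.
Raised to α = 2.5: 0.49710; 0.24872; 0.22310; 0.04634.
Sum = 1.015263; FGT(2.5) = 1.015263 / 11 = 0.0923.

0.0923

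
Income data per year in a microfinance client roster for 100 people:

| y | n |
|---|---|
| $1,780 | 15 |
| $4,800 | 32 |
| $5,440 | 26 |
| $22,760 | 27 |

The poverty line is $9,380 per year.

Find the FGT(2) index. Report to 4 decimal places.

0.2206

Below z: 15×$1,780, 32×$4,800, 26×$5,440 (q = 73 of N = 100).
Gap ratios (z−y)/z: (9380−1780)/9380 = 0.8102 (×15); (9380−4800)/9380 = 0.4883 (×32); (9380−5440)/9380 = 0.4200 (×26).
Squared: 0.6565 (×15); 0.2384 (×32); 0.1764 (×26).
Sum = 22.063666; P₂ = 22.063666 / 100 = 0.2206.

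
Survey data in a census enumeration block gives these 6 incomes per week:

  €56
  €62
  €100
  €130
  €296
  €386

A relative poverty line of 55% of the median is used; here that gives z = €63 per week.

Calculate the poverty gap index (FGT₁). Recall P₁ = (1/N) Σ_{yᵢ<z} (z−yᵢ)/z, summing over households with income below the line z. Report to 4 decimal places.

Incomes under z: €56, €62 (q = 2 of N = 6).
Gap ratios (z−y)/z: (63−56)/63 = 0.1111; (63−62)/63 = 0.0159.
Sum of shortfalls = 0.126984; P₁ averages over all N: 0.126984 / 6 = 0.0212.

0.0212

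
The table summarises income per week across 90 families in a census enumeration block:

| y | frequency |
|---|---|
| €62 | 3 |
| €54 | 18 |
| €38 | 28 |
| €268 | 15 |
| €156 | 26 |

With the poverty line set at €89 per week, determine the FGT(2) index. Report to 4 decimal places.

0.1362

Incomes under z: 28×€38, 18×€54, 3×€62 (q = 49 of N = 90).
Gap ratios (z−y)/z: (89−38)/89 = 0.5730 (×28); (89−54)/89 = 0.3933 (×18); (89−62)/89 = 0.3034 (×3).
Squared: 0.3284 (×28); 0.1547 (×18); 0.0920 (×3).
Sum = 12.254135; P₂ = 12.254135 / 90 = 0.1362.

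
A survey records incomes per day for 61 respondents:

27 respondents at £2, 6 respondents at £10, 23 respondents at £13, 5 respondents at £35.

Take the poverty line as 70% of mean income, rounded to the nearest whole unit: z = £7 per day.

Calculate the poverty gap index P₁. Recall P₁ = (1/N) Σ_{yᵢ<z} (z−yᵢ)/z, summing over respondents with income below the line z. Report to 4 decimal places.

0.3162

Incomes under z: 27×£2 (q = 27 of N = 61).
Shortfall ratios: (7−2)/7 = 0.7143 (×27).
Sum of shortfalls = 19.285714; P₁ averages over all N: 19.285714 / 61 = 0.3162.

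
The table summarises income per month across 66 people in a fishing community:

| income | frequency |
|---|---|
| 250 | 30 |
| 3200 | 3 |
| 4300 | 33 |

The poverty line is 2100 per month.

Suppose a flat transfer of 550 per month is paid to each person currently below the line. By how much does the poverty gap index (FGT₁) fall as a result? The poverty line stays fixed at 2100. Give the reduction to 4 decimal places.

Before: below the line — 30×250; poverty gap index (FGT₁) = 0.400433.
After the 550 transfer: below the line — 30×800; poverty gap index (FGT₁) = 0.281385.
Reduction = 0.400433 − 0.281385 = 0.1190.

0.1190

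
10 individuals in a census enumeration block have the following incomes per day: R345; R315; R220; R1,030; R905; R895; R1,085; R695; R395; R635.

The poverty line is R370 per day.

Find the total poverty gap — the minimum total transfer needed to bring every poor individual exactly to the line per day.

Incomes under z: R220, R315, R345 (q = 3 of N = 10).
Individual gaps: 370−220 = 150; 370−315 = 55; 370−345 = 25.
Aggregate gap = R230.

R230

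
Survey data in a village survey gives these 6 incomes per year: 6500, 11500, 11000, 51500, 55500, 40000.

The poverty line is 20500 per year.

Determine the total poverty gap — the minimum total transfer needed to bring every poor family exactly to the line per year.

32500

Below the line: 6500, 11000, 11500 (q = 3 of N = 6).
Individual gaps: 20500−6500 = 14000; 20500−11000 = 9500; 20500−11500 = 9000.
Aggregate gap = 32500.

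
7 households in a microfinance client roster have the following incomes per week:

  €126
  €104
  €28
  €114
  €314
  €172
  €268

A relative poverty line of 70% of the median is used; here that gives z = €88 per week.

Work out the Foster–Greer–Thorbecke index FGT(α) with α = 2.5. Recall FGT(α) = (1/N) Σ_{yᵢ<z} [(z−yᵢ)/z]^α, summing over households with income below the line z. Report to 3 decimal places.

Incomes under z: €28 (q = 1 of N = 7).
Relative gaps: (88−28)/88 = 0.6818.
Raised to α = 2.5: 0.38386.
Sum = 0.383859; FGT(2.5) = 0.383859 / 7 = 0.055.

0.055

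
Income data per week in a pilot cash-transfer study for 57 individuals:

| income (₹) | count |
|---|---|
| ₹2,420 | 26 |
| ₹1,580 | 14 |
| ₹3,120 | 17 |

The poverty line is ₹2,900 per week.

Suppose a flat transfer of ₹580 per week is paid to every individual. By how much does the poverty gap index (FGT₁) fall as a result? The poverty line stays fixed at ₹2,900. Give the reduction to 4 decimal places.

0.1246

Before: below the line — 14×₹1,580, 26×₹2,420; poverty gap index (FGT₁) = 0.187296.
After the ₹580 transfer: below the line — 14×₹2,160; poverty gap index (FGT₁) = 0.062674.
Reduction = 0.187296 − 0.062674 = 0.1246.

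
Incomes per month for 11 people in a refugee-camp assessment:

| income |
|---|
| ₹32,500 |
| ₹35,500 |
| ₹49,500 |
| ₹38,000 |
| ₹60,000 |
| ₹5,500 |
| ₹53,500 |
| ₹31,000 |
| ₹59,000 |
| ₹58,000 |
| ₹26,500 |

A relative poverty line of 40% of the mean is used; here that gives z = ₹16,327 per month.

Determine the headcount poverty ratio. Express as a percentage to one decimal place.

1 of the 11 people have income below ₹16,327.
H = 1/11 = 9.1%.

9.1%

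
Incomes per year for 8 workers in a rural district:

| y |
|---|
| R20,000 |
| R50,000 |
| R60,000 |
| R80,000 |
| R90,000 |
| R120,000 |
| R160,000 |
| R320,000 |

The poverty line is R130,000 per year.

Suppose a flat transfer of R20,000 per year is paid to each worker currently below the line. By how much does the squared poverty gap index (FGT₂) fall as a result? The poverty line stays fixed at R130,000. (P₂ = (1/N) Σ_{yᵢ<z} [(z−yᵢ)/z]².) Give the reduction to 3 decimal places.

Before: below the line — R20,000, R50,000, R60,000, R80,000, R90,000, R120,000; squared poverty gap index (FGT₂) = 0.20414.
After the R20,000 transfer: below the line — R40,000, R70,000, R80,000, R100,000, R110,000; squared poverty gap index (FGT₂) = 0.11464.
Reduction = 0.20414 − 0.11464 = 0.089.

0.089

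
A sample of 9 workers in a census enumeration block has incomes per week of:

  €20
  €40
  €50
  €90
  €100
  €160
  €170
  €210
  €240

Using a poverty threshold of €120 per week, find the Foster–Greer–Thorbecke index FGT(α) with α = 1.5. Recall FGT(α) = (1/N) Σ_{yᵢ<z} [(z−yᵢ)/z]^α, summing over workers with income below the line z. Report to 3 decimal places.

0.216

Poor units: €20, €40, €50, €90, €100 (q = 5 of N = 9).
Gap ratios (z−y)/z: (120−20)/120 = 0.8333; (120−40)/120 = 0.6667; (120−50)/120 = 0.5833; (120−90)/120 = 0.2500; (120−100)/120 = 0.1667.
Raised to α = 1.5: 0.76073; 0.54433; 0.44553; 0.12500; 0.06804.
Sum = 1.943626; FGT(1.5) = 1.943626 / 9 = 0.216.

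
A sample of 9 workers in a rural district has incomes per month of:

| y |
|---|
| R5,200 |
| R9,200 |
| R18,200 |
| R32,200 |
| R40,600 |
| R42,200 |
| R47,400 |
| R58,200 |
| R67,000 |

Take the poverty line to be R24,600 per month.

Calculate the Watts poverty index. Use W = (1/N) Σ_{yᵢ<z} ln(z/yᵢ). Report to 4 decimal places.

0.3154

Poor units: R5,200, R9,200, R18,200 (q = 3 of N = 9).
Log gaps: ln(24600/5200) = 1.5541; ln(24600/9200) = 0.9835; ln(24600/18200) = 0.3013.
W = 2.838956 / 9 = 0.3154.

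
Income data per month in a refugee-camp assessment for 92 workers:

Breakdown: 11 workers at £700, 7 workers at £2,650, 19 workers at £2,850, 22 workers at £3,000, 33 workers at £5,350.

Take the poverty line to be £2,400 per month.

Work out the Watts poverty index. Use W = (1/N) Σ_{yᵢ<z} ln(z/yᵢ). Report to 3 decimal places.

0.147

Below the line: 11×£700 (q = 11 of N = 92).
Log gaps: ln(2400/700) = 1.2321 (×11).
W = 13.553580 / 92 = 0.147.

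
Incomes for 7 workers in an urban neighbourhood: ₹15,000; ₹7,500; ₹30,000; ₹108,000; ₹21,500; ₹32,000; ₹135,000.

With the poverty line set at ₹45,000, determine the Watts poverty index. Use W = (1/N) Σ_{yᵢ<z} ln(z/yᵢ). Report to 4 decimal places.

Below z: ₹7,500, ₹15,000, ₹21,500, ₹30,000, ₹32,000 (q = 5 of N = 7).
Log gaps: ln(45000/7500) = 1.7918; ln(45000/15000) = 1.0986; ln(45000/21500) = 0.7386; ln(45000/30000) = 0.4055; ln(45000/32000) = 0.3409.
W = 4.375373 / 7 = 0.6251.

0.6251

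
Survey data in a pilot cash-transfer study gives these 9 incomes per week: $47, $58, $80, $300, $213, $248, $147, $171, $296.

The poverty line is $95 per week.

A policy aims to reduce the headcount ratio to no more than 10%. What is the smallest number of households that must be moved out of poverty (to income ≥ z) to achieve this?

3

3 of the 9 households are poor, so H = 3/9 = 0.333.
A headcount ratio of at most 10% allows at most ⌊0.10 × 9⌋ = 0 poor households.
So at least 3 − 0 = 3 must be lifted.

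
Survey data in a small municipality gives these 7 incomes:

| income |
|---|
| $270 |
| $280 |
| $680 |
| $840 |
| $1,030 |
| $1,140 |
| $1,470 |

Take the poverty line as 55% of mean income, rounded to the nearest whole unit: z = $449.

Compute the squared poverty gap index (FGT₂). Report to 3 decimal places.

Poor units: $270, $280 (q = 2 of N = 7).
Normalized shortfalls: (449−270)/449 = 0.3987; (449−280)/449 = 0.3764.
Squared: 0.1589; 0.1417.
Sum = 0.300604; P₂ = 0.300604 / 7 = 0.043.

0.043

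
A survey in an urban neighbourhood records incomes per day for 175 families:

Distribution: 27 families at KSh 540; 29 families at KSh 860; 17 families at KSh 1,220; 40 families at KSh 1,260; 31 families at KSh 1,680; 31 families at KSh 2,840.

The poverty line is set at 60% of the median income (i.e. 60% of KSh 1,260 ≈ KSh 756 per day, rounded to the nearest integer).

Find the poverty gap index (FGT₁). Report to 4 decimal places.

0.0441

Poor units: 27×KSh 540 (q = 27 of N = 175).
Shortfall ratios: (756−540)/756 = 0.2857 (×27).
Sum of shortfalls = 7.714286; P₁ averages over all N: 7.714286 / 175 = 0.0441.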